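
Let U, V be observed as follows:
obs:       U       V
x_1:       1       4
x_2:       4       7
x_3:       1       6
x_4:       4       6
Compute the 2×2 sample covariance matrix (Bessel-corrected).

Step 1 — column means:
  mean(U) = (1 + 4 + 1 + 4) / 4 = 10/4 = 2.5
  mean(V) = (4 + 7 + 6 + 6) / 4 = 23/4 = 5.75

Step 2 — sample covariance S[i,j] = (1/(n-1)) · Σ_k (x_{k,i} - mean_i) · (x_{k,j} - mean_j), with n-1 = 3.
  S[U,U] = ((-1.5)·(-1.5) + (1.5)·(1.5) + (-1.5)·(-1.5) + (1.5)·(1.5)) / 3 = 9/3 = 3
  S[U,V] = ((-1.5)·(-1.75) + (1.5)·(1.25) + (-1.5)·(0.25) + (1.5)·(0.25)) / 3 = 4.5/3 = 1.5
  S[V,V] = ((-1.75)·(-1.75) + (1.25)·(1.25) + (0.25)·(0.25) + (0.25)·(0.25)) / 3 = 4.75/3 = 1.5833

S is symmetric (S[j,i] = S[i,j]). Assembling:

S = [[3, 1.5],
 [1.5, 1.5833]]


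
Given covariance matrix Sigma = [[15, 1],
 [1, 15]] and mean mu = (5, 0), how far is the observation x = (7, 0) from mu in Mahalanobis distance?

Step 1 — centre the observation: (x - mu) = (2, 0).

Step 2 — invert Sigma. det(Sigma) = 15·15 - (1)² = 224.
  Sigma^{-1} = (1/det) · [[d, -b], [-b, a]] = [[0.067, -0.0045],
 [-0.0045, 0.067]].

Step 3 — form the quadratic (x - mu)^T · Sigma^{-1} · (x - mu):
  Sigma^{-1} · (x - mu) = (0.1339, -0.0089).
  (x - mu)^T · [Sigma^{-1} · (x - mu)] = (2)·(0.1339) + (0)·(-0.0089) = 0.2679.

Step 4 — take square root: d = √(0.2679) ≈ 0.5175.

d(x, mu) = √(0.2679) ≈ 0.5175


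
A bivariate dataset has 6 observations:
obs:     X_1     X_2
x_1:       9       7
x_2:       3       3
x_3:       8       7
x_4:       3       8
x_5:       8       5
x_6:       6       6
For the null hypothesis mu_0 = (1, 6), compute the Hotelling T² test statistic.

Step 1 — sample mean vector:
  mean(X_1) = (9 + 3 + 8 + 3 + 8 + 6) / 6 = 37/6 = 6.1667
  mean(X_2) = (7 + 3 + 7 + 8 + 5 + 6) / 6 = 36/6 = 6
  x̄ = (6.1667, 6),  deviation x̄ - mu_0 = (6.1667, 6) - (1, 6) = (5.1667, 0).

Step 2 — sample covariance matrix, S[i,j] = (1/(n-1)) · Σ_k (x_{k,i} - mean_i) · (x_{k,j} - mean_j), divisor n-1 = 5:
  S[X_1,X_1] = ((2.8333)·(2.8333) + (-3.1667)·(-3.1667) + (1.8333)·(1.8333) + (-3.1667)·(-3.1667) + (1.8333)·(1.8333) + (-0.1667)·(-0.1667)) / 5 = 34.8333/5 = 6.9667
  S[X_1,X_2] = ((2.8333)·(1) + (-3.1667)·(-3) + (1.8333)·(1) + (-3.1667)·(2) + (1.8333)·(-1) + (-0.1667)·(0)) / 5 = 6/5 = 1.2
  S[X_2,X_2] = ((1)·(1) + (-3)·(-3) + (1)·(1) + (2)·(2) + (-1)·(-1) + (0)·(0)) / 5 = 16/5 = 3.2
  S = [[6.9667, 1.2],
 [1.2, 3.2]].

Step 3 — invert S. det(S) = 6.9667·3.2 - (1.2)² = 20.8533.
  S^{-1} = (1/det) · [[d, -b], [-b, a]] = [[0.1535, -0.0575],
 [-0.0575, 0.3341]].

Step 4 — quadratic form (x̄ - mu_0)^T · S^{-1} · (x̄ - mu_0):
  S^{-1} · (x̄ - mu_0) = (0.7928, -0.2973),
  (x̄ - mu_0)^T · [...] = (5.1667)·(0.7928) + (0)·(-0.2973) = 4.0963.

Step 5 — scale by n: T² = 6 · 4.0963 = 24.578.

T² ≈ 24.578


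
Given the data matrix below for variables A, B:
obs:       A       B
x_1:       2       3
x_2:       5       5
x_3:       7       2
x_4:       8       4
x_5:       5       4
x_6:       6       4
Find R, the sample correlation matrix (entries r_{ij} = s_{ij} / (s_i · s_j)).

Step 1 — column means:
  mean(A) = (2 + 5 + 7 + 8 + 5 + 6) / 6 = 33/6 = 5.5
  mean(B) = (3 + 5 + 2 + 4 + 4 + 4) / 6 = 22/6 = 3.6667

Step 2 — sample variances and covariances s[i,j] = (1/(n-1)) · Σ_k (x_{k,i} - mean_i) · (x_{k,j} - mean_j), with n-1 = 5:
  s[A,A] = ((-3.5)·(-3.5) + (-0.5)·(-0.5) + (1.5)·(1.5) + (2.5)·(2.5) + (-0.5)·(-0.5) + (0.5)·(0.5)) / 5 = 21.5/5 = 4.3
  s[A,B] = ((-3.5)·(-0.6667) + (-0.5)·(1.3333) + (1.5)·(-1.6667) + (2.5)·(0.3333) + (-0.5)·(0.3333) + (0.5)·(0.3333)) / 5 = 0/5 = 0
  s[B,B] = ((-0.6667)·(-0.6667) + (1.3333)·(1.3333) + (-1.6667)·(-1.6667) + (0.3333)·(0.3333) + (0.3333)·(0.3333) + (0.3333)·(0.3333)) / 5 = 5.3333/5 = 1.0667
  Sample standard deviations s_i = √(s[i,i]):
  s(A) = √(4.3) = 2.0736
  s(B) = √(1.0667) = 1.0328

Step 3 — r_{ij} = s_{ij} / (s_i · s_j):
  r[A,A] = 1 (diagonal).
  r[A,B] = 0 / (2.0736 · 1.0328) = 0 / 2.1417 = 0
  r[B,B] = 1 (diagonal).

R is symmetric with unit diagonal. Assembling:

R = [[1, 0],
 [0, 1]]


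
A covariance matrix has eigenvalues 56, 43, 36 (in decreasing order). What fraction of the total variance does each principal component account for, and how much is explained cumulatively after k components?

Step 1 — total variance = trace(Sigma) = Σ λ_i = 56 + 43 + 36 = 135.

Step 2 — fraction explained by component i = λ_i / Σ λ:
  PC1: 56/135 = 0.4148
  PC2: 43/135 = 0.3185
  PC3: 36/135 = 0.2667

Step 3 — cumulative fraction after k components = (λ_1 + ... + λ_k) / Σ λ:
  k = 1: 56/135 = 0.4148
  k = 2: (56 + 43)/135 = 99/135 = 0.7333
  k = 3: (56 + 43 + 36)/135 = 135/135 = 1

Summary (fraction, with percent):

explained: PC1 0.4148 (41.48%), PC2 0.3185 (31.85%), PC3 0.2667 (26.67%);  cumulative: 0.4148, 0.7333, 1


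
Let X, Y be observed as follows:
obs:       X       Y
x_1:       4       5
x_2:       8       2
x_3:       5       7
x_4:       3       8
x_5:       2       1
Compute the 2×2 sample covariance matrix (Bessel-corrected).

Step 1 — column means:
  mean(X) = (4 + 8 + 5 + 3 + 2) / 5 = 22/5 = 4.4
  mean(Y) = (5 + 2 + 7 + 8 + 1) / 5 = 23/5 = 4.6

Step 2 — sample covariance S[i,j] = (1/(n-1)) · Σ_k (x_{k,i} - mean_i) · (x_{k,j} - mean_j), with n-1 = 4.
  S[X,X] = ((-0.4)·(-0.4) + (3.6)·(3.6) + (0.6)·(0.6) + (-1.4)·(-1.4) + (-2.4)·(-2.4)) / 4 = 21.2/4 = 5.3
  S[X,Y] = ((-0.4)·(0.4) + (3.6)·(-2.6) + (0.6)·(2.4) + (-1.4)·(3.4) + (-2.4)·(-3.6)) / 4 = -4.2/4 = -1.05
  S[Y,Y] = ((0.4)·(0.4) + (-2.6)·(-2.6) + (2.4)·(2.4) + (3.4)·(3.4) + (-3.6)·(-3.6)) / 4 = 37.2/4 = 9.3

S is symmetric (S[j,i] = S[i,j]). Assembling:

S = [[5.3, -1.05],
 [-1.05, 9.3]]


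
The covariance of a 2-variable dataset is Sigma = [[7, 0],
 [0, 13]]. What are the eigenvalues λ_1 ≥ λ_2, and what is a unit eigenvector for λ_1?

Step 1 — characteristic polynomial of 2×2 Sigma:
  det(Sigma - λI) = λ² - trace · λ + det = 0.
  trace = 7 + 13 = 20, det = 7·13 - (0)² = 91.
Step 2 — discriminant:
  Δ = trace² - 4·det = 400 - 364 = 36.
Step 3 — eigenvalues:
  λ = (trace ± √Δ)/2 = (20 ± 6)/2,
  λ_1 = 13,  λ_2 = 7.

Step 4 — unit eigenvector for λ_1: Sigma is diagonal, so its eigenvectors are the coordinate axes. λ_1 = 13 is the diagonal entry on the second coordinate axis, hence
  v_1 = (0, 1) (||v_1|| = 1).

λ_1 = 13,  λ_2 = 7;  v_1 ≈ (0, 1)


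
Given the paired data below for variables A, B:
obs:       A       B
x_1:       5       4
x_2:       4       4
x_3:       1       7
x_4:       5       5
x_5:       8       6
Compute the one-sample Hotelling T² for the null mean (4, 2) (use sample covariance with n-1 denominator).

Step 1 — sample mean vector:
  mean(A) = (5 + 4 + 1 + 5 + 8) / 5 = 23/5 = 4.6
  mean(B) = (4 + 4 + 7 + 5 + 6) / 5 = 26/5 = 5.2
  x̄ = (4.6, 5.2),  deviation x̄ - mu_0 = (4.6, 5.2) - (4, 2) = (0.6, 3.2).

Step 2 — sample covariance matrix, S[i,j] = (1/(n-1)) · Σ_k (x_{k,i} - mean_i) · (x_{k,j} - mean_j), divisor n-1 = 4:
  S[A,A] = ((0.4)·(0.4) + (-0.6)·(-0.6) + (-3.6)·(-3.6) + (0.4)·(0.4) + (3.4)·(3.4)) / 4 = 25.2/4 = 6.3
  S[A,B] = ((0.4)·(-1.2) + (-0.6)·(-1.2) + (-3.6)·(1.8) + (0.4)·(-0.2) + (3.4)·(0.8)) / 4 = -3.6/4 = -0.9
  S[B,B] = ((-1.2)·(-1.2) + (-1.2)·(-1.2) + (1.8)·(1.8) + (-0.2)·(-0.2) + (0.8)·(0.8)) / 4 = 6.8/4 = 1.7
  S = [[6.3, -0.9],
 [-0.9, 1.7]].

Step 3 — invert S. det(S) = 6.3·1.7 - (-0.9)² = 9.9.
  S^{-1} = (1/det) · [[d, -b], [-b, a]] = [[0.1717, 0.0909],
 [0.0909, 0.6364]].

Step 4 — quadratic form (x̄ - mu_0)^T · S^{-1} · (x̄ - mu_0):
  S^{-1} · (x̄ - mu_0) = (0.3939, 2.0909),
  (x̄ - mu_0)^T · [...] = (0.6)·(0.3939) + (3.2)·(2.0909) = 6.9273.

Step 5 — scale by n: T² = 5 · 6.9273 = 34.6364.

T² ≈ 34.6364


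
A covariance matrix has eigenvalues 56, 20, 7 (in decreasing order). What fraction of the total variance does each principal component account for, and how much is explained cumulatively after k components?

Step 1 — total variance = trace(Sigma) = Σ λ_i = 56 + 20 + 7 = 83.

Step 2 — fraction explained by component i = λ_i / Σ λ:
  PC1: 56/83 = 0.6747
  PC2: 20/83 = 0.241
  PC3: 7/83 = 0.0843

Step 3 — cumulative fraction after k components = (λ_1 + ... + λ_k) / Σ λ:
  k = 1: 56/83 = 0.6747
  k = 2: (56 + 20)/83 = 76/83 = 0.9157
  k = 3: (56 + 20 + 7)/83 = 83/83 = 1

Summary (fraction, with percent):

explained: PC1 0.6747 (67.47%), PC2 0.241 (24.1%), PC3 0.0843 (8.43%);  cumulative: 0.6747, 0.9157, 1


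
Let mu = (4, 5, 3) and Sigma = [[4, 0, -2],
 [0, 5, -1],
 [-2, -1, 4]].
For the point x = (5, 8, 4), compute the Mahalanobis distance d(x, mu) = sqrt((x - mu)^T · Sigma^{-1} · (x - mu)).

Step 1 — centre the observation: (x - mu) = (1, 3, 1).

Step 2 — invert Sigma (cofactor / det for 3×3, or solve directly):
  Sigma^{-1} = [[0.3393, 0.0357, 0.1786],
 [0.0357, 0.2143, 0.0714],
 [0.1786, 0.0714, 0.3571]].

Step 3 — form the quadratic (x - mu)^T · Sigma^{-1} · (x - mu):
  Sigma^{-1} · (x - mu) = (0.625, 0.75, 0.75).
  (x - mu)^T · [Sigma^{-1} · (x - mu)] = (1)·(0.625) + (3)·(0.75) + (1)·(0.75) = 3.625.

Step 4 — take square root: d = √(3.625) ≈ 1.9039.

d(x, mu) = √(3.625) ≈ 1.9039


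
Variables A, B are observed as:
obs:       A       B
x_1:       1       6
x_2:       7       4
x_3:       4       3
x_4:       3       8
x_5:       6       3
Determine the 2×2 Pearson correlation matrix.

Step 1 — column means:
  mean(A) = (1 + 7 + 4 + 3 + 6) / 5 = 21/5 = 4.2
  mean(B) = (6 + 4 + 3 + 8 + 3) / 5 = 24/5 = 4.8

Step 2 — sample variances and covariances s[i,j] = (1/(n-1)) · Σ_k (x_{k,i} - mean_i) · (x_{k,j} - mean_j), with n-1 = 4:
  s[A,A] = ((-3.2)·(-3.2) + (2.8)·(2.8) + (-0.2)·(-0.2) + (-1.2)·(-1.2) + (1.8)·(1.8)) / 4 = 22.8/4 = 5.7
  s[A,B] = ((-3.2)·(1.2) + (2.8)·(-0.8) + (-0.2)·(-1.8) + (-1.2)·(3.2) + (1.8)·(-1.8)) / 4 = -12.8/4 = -3.2
  s[B,B] = ((1.2)·(1.2) + (-0.8)·(-0.8) + (-1.8)·(-1.8) + (3.2)·(3.2) + (-1.8)·(-1.8)) / 4 = 18.8/4 = 4.7
  Sample standard deviations s_i = √(s[i,i]):
  s(A) = √(5.7) = 2.3875
  s(B) = √(4.7) = 2.1679

Step 3 — r_{ij} = s_{ij} / (s_i · s_j):
  r[A,A] = 1 (diagonal).
  r[A,B] = -3.2 / (2.3875 · 2.1679) = -3.2 / 5.1759 = -0.6182
  r[B,B] = 1 (diagonal).

R is symmetric with unit diagonal. Assembling:

R = [[1, -0.6182],
 [-0.6182, 1]]


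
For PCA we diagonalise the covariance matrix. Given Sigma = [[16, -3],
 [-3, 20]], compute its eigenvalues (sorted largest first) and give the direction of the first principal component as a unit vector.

Step 1 — characteristic polynomial of 2×2 Sigma:
  det(Sigma - λI) = λ² - trace · λ + det = 0.
  trace = 16 + 20 = 36, det = 16·20 - (-3)² = 311.
Step 2 — discriminant:
  Δ = trace² - 4·det = 1296 - 1244 = 52.
Step 3 — eigenvalues:
  λ = (trace ± √Δ)/2 = (36 ± 7.2111)/2,
  λ_1 = 21.6056,  λ_2 = 14.3944.

Step 4 — unit eigenvector for λ_1: solve (Sigma - λ_1 I)v = 0. First row:
  (16 - 21.6056)·v_x + (-3)·v_y = 0, i.e. (-5.6056)·v_x + (-3)·v_y = 0,
  so v ∝ (b, λ_1 - a) = (-3, 5.6056); multiply by -1 so the first entry is positive: u = (3, -5.6056).
  ||u|| = √((3)² + (-5.6056)²) = √(40.4222) ≈ 6.3578,
  v_1 = u/||u|| ≈ (0.4719, -0.8817) (||v_1|| = 1).

λ_1 = 21.6056,  λ_2 = 14.3944;  v_1 ≈ (0.4719, -0.8817)


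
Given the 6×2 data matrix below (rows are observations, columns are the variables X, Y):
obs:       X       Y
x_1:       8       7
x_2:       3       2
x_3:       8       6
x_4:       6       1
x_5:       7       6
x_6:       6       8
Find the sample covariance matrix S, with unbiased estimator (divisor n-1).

Step 1 — column means:
  mean(X) = (8 + 3 + 8 + 6 + 7 + 6) / 6 = 38/6 = 6.3333
  mean(Y) = (7 + 2 + 6 + 1 + 6 + 8) / 6 = 30/6 = 5

Step 2 — sample covariance S[i,j] = (1/(n-1)) · Σ_k (x_{k,i} - mean_i) · (x_{k,j} - mean_j), with n-1 = 5.
  S[X,X] = ((1.6667)·(1.6667) + (-3.3333)·(-3.3333) + (1.6667)·(1.6667) + (-0.3333)·(-0.3333) + (0.6667)·(0.6667) + (-0.3333)·(-0.3333)) / 5 = 17.3333/5 = 3.4667
  S[X,Y] = ((1.6667)·(2) + (-3.3333)·(-3) + (1.6667)·(1) + (-0.3333)·(-4) + (0.6667)·(1) + (-0.3333)·(3)) / 5 = 16/5 = 3.2
  S[Y,Y] = ((2)·(2) + (-3)·(-3) + (1)·(1) + (-4)·(-4) + (1)·(1) + (3)·(3)) / 5 = 40/5 = 8

S is symmetric (S[j,i] = S[i,j]). Assembling:

S = [[3.4667, 3.2],
 [3.2, 8]]


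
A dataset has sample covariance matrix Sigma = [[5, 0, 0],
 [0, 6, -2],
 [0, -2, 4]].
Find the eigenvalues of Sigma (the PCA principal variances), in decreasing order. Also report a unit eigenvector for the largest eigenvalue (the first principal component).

Step 1 — characteristic polynomial p(λ) = det(λI - Sigma) = λ³ - tr·λ² + c_1·λ - det, where tr = trace, c_1 = sum of the principal 2×2 minors, det = det(Sigma):
  tr = 5 + 6 + 4 = 15,
  c_1 = (5·6 - (0)²) + (5·4 - (0)²) + (6·4 - (-2)²) = 30 + 20 + 20 = 70,
  det = 5·(6·4 - (-2)²) - (0)·((0)·4 - (-2)·(0)) + (0)·((0)·(-2) - 6·(0)) = 5·(20) - (0)·(0) + (0)·(0) = 100.
  So p(λ) = λ³ - 15λ² + 70λ - 100.
Step 2 — look for an integer root (rational root theorem: any rational root is an integer divisor of 100). Testing λ = 5:
  p(5) = 125 - 375 + 350 - 100 = 0  ✓
  Dividing out (λ - 5): p(λ) = (λ - 5)(λ² - 10λ + 20).
Step 3 — remaining eigenvalues from the quadratic λ² - 10λ + 20 = 0:
  Δ = 10² - 4·20 = 100 - 80 = 20,  λ = (10 ± √20)/2 = (10 ± 4.4721)/2 ≈ 7.2361 or 2.7639.
  Sorted: λ_1 = 7.2361,  λ_2 = 5,  λ_3 = 2.7639  (check: sum = 15 = tr ✓).

Step 4 — unit eigenvector for λ_1 ≈ 7.2361: v spans the null space of (Sigma - λ_1 I), whose rows are
  r_1 = (-2.2361, 0, 0),  r_2 = (0, -1.2361, -2),  r_3 = (0, -2, -3.2361).
  v is orthogonal to every row, so take v ∝ r_1 × r_2 = ((0)·(-2) - (0)·(-1.2361), (0)·(0) - (-2.2361)·(-2), (-2.2361)·(-1.2361) - (0)·(0)) ≈ (0, -4.4721, 2.7639).
  Rescale (multiply by -1 so the first nonzero entry is positive): u = (0, 4.4721, -2.7639).
  ||u|| = √((0)² + (4.4721)² + (-2.7639)²) = √(27.6393) ≈ 5.2573,  v_1 = u/||u|| ≈ (0, 0.8507, -0.5257) (||v_1|| = 1).

λ_1 = 7.2361,  λ_2 = 5,  λ_3 = 2.7639;  v_1 ≈ (0, 0.8507, -0.5257)


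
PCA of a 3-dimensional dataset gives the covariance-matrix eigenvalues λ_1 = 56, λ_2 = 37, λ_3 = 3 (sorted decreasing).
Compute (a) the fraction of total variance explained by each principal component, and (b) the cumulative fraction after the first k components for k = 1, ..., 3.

Step 1 — total variance = trace(Sigma) = Σ λ_i = 56 + 37 + 3 = 96.

Step 2 — fraction explained by component i = λ_i / Σ λ:
  PC1: 56/96 = 0.5833
  PC2: 37/96 = 0.3854
  PC3: 3/96 = 0.0312

Step 3 — cumulative fraction after k components = (λ_1 + ... + λ_k) / Σ λ:
  k = 1: 56/96 = 0.5833
  k = 2: (56 + 37)/96 = 93/96 = 0.9688
  k = 3: (56 + 37 + 3)/96 = 96/96 = 1

Summary (fraction, with percent):

explained: PC1 0.5833 (58.33%), PC2 0.3854 (38.54%), PC3 0.0312 (3.12%);  cumulative: 0.5833, 0.9688, 1


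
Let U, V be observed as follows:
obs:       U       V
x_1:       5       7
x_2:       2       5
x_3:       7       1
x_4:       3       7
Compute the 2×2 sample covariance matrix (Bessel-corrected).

Step 1 — column means:
  mean(U) = (5 + 2 + 7 + 3) / 4 = 17/4 = 4.25
  mean(V) = (7 + 5 + 1 + 7) / 4 = 20/4 = 5

Step 2 — sample covariance S[i,j] = (1/(n-1)) · Σ_k (x_{k,i} - mean_i) · (x_{k,j} - mean_j), with n-1 = 3.
  S[U,U] = ((0.75)·(0.75) + (-2.25)·(-2.25) + (2.75)·(2.75) + (-1.25)·(-1.25)) / 3 = 14.75/3 = 4.9167
  S[U,V] = ((0.75)·(2) + (-2.25)·(0) + (2.75)·(-4) + (-1.25)·(2)) / 3 = -12/3 = -4
  S[V,V] = ((2)·(2) + (0)·(0) + (-4)·(-4) + (2)·(2)) / 3 = 24/3 = 8

S is symmetric (S[j,i] = S[i,j]). Assembling:

S = [[4.9167, -4],
 [-4, 8]]


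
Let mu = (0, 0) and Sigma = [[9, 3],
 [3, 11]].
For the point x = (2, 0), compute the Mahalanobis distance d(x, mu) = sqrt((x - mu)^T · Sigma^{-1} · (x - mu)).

Step 1 — centre the observation: (x - mu) = (2, 0).

Step 2 — invert Sigma. det(Sigma) = 9·11 - (3)² = 90.
  Sigma^{-1} = (1/det) · [[d, -b], [-b, a]] = [[0.1222, -0.0333],
 [-0.0333, 0.1]].

Step 3 — form the quadratic (x - mu)^T · Sigma^{-1} · (x - mu):
  Sigma^{-1} · (x - mu) = (0.2444, -0.0667).
  (x - mu)^T · [Sigma^{-1} · (x - mu)] = (2)·(0.2444) + (0)·(-0.0667) = 0.4889.

Step 4 — take square root: d = √(0.4889) ≈ 0.6992.

d(x, mu) = √(0.4889) ≈ 0.6992


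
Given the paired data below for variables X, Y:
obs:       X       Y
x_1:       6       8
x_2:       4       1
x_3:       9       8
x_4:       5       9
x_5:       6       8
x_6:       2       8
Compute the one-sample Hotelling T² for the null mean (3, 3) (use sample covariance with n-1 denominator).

Step 1 — sample mean vector:
  mean(X) = (6 + 4 + 9 + 5 + 6 + 2) / 6 = 32/6 = 5.3333
  mean(Y) = (8 + 1 + 8 + 9 + 8 + 8) / 6 = 42/6 = 7
  x̄ = (5.3333, 7),  deviation x̄ - mu_0 = (5.3333, 7) - (3, 3) = (2.3333, 4).

Step 2 — sample covariance matrix, S[i,j] = (1/(n-1)) · Σ_k (x_{k,i} - mean_i) · (x_{k,j} - mean_j), divisor n-1 = 5:
  S[X,X] = ((0.6667)·(0.6667) + (-1.3333)·(-1.3333) + (3.6667)·(3.6667) + (-0.3333)·(-0.3333) + (0.6667)·(0.6667) + (-3.3333)·(-3.3333)) / 5 = 27.3333/5 = 5.4667
  S[X,Y] = ((0.6667)·(1) + (-1.3333)·(-6) + (3.6667)·(1) + (-0.3333)·(2) + (0.6667)·(1) + (-3.3333)·(1)) / 5 = 9/5 = 1.8
  S[Y,Y] = ((1)·(1) + (-6)·(-6) + (1)·(1) + (2)·(2) + (1)·(1) + (1)·(1)) / 5 = 44/5 = 8.8
  S = [[5.4667, 1.8],
 [1.8, 8.8]].

Step 3 — invert S. det(S) = 5.4667·8.8 - (1.8)² = 44.8667.
  S^{-1} = (1/det) · [[d, -b], [-b, a]] = [[0.1961, -0.0401],
 [-0.0401, 0.1218]].

Step 4 — quadratic form (x̄ - mu_0)^T · S^{-1} · (x̄ - mu_0):
  S^{-1} · (x̄ - mu_0) = (0.2972, 0.3938),
  (x̄ - mu_0)^T · [...] = (2.3333)·(0.2972) + (4)·(0.3938) = 2.2684.

Step 5 — scale by n: T² = 6 · 2.2684 = 13.6107.

T² ≈ 13.6107


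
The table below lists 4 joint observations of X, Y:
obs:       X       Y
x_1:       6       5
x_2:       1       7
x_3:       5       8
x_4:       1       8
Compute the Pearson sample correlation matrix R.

Step 1 — column means:
  mean(X) = (6 + 1 + 5 + 1) / 4 = 13/4 = 3.25
  mean(Y) = (5 + 7 + 8 + 8) / 4 = 28/4 = 7

Step 2 — sample variances and covariances s[i,j] = (1/(n-1)) · Σ_k (x_{k,i} - mean_i) · (x_{k,j} - mean_j), with n-1 = 3:
  s[X,X] = ((2.75)·(2.75) + (-2.25)·(-2.25) + (1.75)·(1.75) + (-2.25)·(-2.25)) / 3 = 20.75/3 = 6.9167
  s[X,Y] = ((2.75)·(-2) + (-2.25)·(0) + (1.75)·(1) + (-2.25)·(1)) / 3 = -6/3 = -2
  s[Y,Y] = ((-2)·(-2) + (0)·(0) + (1)·(1) + (1)·(1)) / 3 = 6/3 = 2
  Sample standard deviations s_i = √(s[i,i]):
  s(X) = √(6.9167) = 2.63
  s(Y) = √(2) = 1.4142

Step 3 — r_{ij} = s_{ij} / (s_i · s_j):
  r[X,X] = 1 (diagonal).
  r[X,Y] = -2 / (2.63 · 1.4142) = -2 / 3.7193 = -0.5377
  r[Y,Y] = 1 (diagonal).

R is symmetric with unit diagonal. Assembling:

R = [[1, -0.5377],
 [-0.5377, 1]]


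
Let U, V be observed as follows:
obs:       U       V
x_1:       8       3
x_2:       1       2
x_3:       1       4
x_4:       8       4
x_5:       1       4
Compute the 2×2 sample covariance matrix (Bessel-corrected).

Step 1 — column means:
  mean(U) = (8 + 1 + 1 + 8 + 1) / 5 = 19/5 = 3.8
  mean(V) = (3 + 2 + 4 + 4 + 4) / 5 = 17/5 = 3.4

Step 2 — sample covariance S[i,j] = (1/(n-1)) · Σ_k (x_{k,i} - mean_i) · (x_{k,j} - mean_j), with n-1 = 4.
  S[U,U] = ((4.2)·(4.2) + (-2.8)·(-2.8) + (-2.8)·(-2.8) + (4.2)·(4.2) + (-2.8)·(-2.8)) / 4 = 58.8/4 = 14.7
  S[U,V] = ((4.2)·(-0.4) + (-2.8)·(-1.4) + (-2.8)·(0.6) + (4.2)·(0.6) + (-2.8)·(0.6)) / 4 = 1.4/4 = 0.35
  S[V,V] = ((-0.4)·(-0.4) + (-1.4)·(-1.4) + (0.6)·(0.6) + (0.6)·(0.6) + (0.6)·(0.6)) / 4 = 3.2/4 = 0.8

S is symmetric (S[j,i] = S[i,j]). Assembling:

S = [[14.7, 0.35],
 [0.35, 0.8]]


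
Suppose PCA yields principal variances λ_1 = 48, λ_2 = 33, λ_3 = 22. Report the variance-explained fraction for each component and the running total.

Step 1 — total variance = trace(Sigma) = Σ λ_i = 48 + 33 + 22 = 103.

Step 2 — fraction explained by component i = λ_i / Σ λ:
  PC1: 48/103 = 0.466
  PC2: 33/103 = 0.3204
  PC3: 22/103 = 0.2136

Step 3 — cumulative fraction after k components = (λ_1 + ... + λ_k) / Σ λ:
  k = 1: 48/103 = 0.466
  k = 2: (48 + 33)/103 = 81/103 = 0.7864
  k = 3: (48 + 33 + 22)/103 = 103/103 = 1

Summary (fraction, with percent):

explained: PC1 0.466 (46.6%), PC2 0.3204 (32.04%), PC3 0.2136 (21.36%);  cumulative: 0.466, 0.7864, 1


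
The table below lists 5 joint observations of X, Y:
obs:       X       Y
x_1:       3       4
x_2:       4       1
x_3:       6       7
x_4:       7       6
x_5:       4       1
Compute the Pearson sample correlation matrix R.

Step 1 — column means:
  mean(X) = (3 + 4 + 6 + 7 + 4) / 5 = 24/5 = 4.8
  mean(Y) = (4 + 1 + 7 + 6 + 1) / 5 = 19/5 = 3.8

Step 2 — sample variances and covariances s[i,j] = (1/(n-1)) · Σ_k (x_{k,i} - mean_i) · (x_{k,j} - mean_j), with n-1 = 4:
  s[X,X] = ((-1.8)·(-1.8) + (-0.8)·(-0.8) + (1.2)·(1.2) + (2.2)·(2.2) + (-0.8)·(-0.8)) / 4 = 10.8/4 = 2.7
  s[X,Y] = ((-1.8)·(0.2) + (-0.8)·(-2.8) + (1.2)·(3.2) + (2.2)·(2.2) + (-0.8)·(-2.8)) / 4 = 12.8/4 = 3.2
  s[Y,Y] = ((0.2)·(0.2) + (-2.8)·(-2.8) + (3.2)·(3.2) + (2.2)·(2.2) + (-2.8)·(-2.8)) / 4 = 30.8/4 = 7.7
  Sample standard deviations s_i = √(s[i,i]):
  s(X) = √(2.7) = 1.6432
  s(Y) = √(7.7) = 2.7749

Step 3 — r_{ij} = s_{ij} / (s_i · s_j):
  r[X,X] = 1 (diagonal).
  r[X,Y] = 3.2 / (1.6432 · 2.7749) = 3.2 / 4.5596 = 0.7018
  r[Y,Y] = 1 (diagonal).

R is symmetric with unit diagonal. Assembling:

R = [[1, 0.7018],
 [0.7018, 1]]


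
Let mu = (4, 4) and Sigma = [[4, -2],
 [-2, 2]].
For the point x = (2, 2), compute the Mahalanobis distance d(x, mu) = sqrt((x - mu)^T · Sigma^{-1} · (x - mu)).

Step 1 — centre the observation: (x - mu) = (-2, -2).

Step 2 — invert Sigma. det(Sigma) = 4·2 - (-2)² = 4.
  Sigma^{-1} = (1/det) · [[d, -b], [-b, a]] = [[0.5, 0.5],
 [0.5, 1]].

Step 3 — form the quadratic (x - mu)^T · Sigma^{-1} · (x - mu):
  Sigma^{-1} · (x - mu) = (-2, -3).
  (x - mu)^T · [Sigma^{-1} · (x - mu)] = (-2)·(-2) + (-2)·(-3) = 10.

Step 4 — take square root: d = √(10) ≈ 3.1623.

d(x, mu) = √(10) ≈ 3.1623


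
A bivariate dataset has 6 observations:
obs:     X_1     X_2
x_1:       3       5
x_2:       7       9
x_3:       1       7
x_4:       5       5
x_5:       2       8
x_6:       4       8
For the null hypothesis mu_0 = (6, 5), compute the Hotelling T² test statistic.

Step 1 — sample mean vector:
  mean(X_1) = (3 + 7 + 1 + 5 + 2 + 4) / 6 = 22/6 = 3.6667
  mean(X_2) = (5 + 9 + 7 + 5 + 8 + 8) / 6 = 42/6 = 7
  x̄ = (3.6667, 7),  deviation x̄ - mu_0 = (3.6667, 7) - (6, 5) = (-2.3333, 2).

Step 2 — sample covariance matrix, S[i,j] = (1/(n-1)) · Σ_k (x_{k,i} - mean_i) · (x_{k,j} - mean_j), divisor n-1 = 5:
  S[X_1,X_1] = ((-0.6667)·(-0.6667) + (3.3333)·(3.3333) + (-2.6667)·(-2.6667) + (1.3333)·(1.3333) + (-1.6667)·(-1.6667) + (0.3333)·(0.3333)) / 5 = 23.3333/5 = 4.6667
  S[X_1,X_2] = ((-0.6667)·(-2) + (3.3333)·(2) + (-2.6667)·(0) + (1.3333)·(-2) + (-1.6667)·(1) + (0.3333)·(1)) / 5 = 4/5 = 0.8
  S[X_2,X_2] = ((-2)·(-2) + (2)·(2) + (0)·(0) + (-2)·(-2) + (1)·(1) + (1)·(1)) / 5 = 14/5 = 2.8
  S = [[4.6667, 0.8],
 [0.8, 2.8]].

Step 3 — invert S. det(S) = 4.6667·2.8 - (0.8)² = 12.4267.
  S^{-1} = (1/det) · [[d, -b], [-b, a]] = [[0.2253, -0.0644],
 [-0.0644, 0.3755]].

Step 4 — quadratic form (x̄ - mu_0)^T · S^{-1} · (x̄ - mu_0):
  S^{-1} · (x̄ - mu_0) = (-0.6545, 0.9013),
  (x̄ - mu_0)^T · [...] = (-2.3333)·(-0.6545) + (2)·(0.9013) = 3.3298.

Step 5 — scale by n: T² = 6 · 3.3298 = 19.9785.

T² ≈ 19.9785


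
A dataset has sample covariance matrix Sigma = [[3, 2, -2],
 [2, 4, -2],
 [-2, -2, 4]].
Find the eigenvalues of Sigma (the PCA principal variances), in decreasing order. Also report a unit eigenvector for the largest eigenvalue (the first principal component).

Step 1 — characteristic polynomial p(λ) = det(λI - Sigma) = λ³ - tr·λ² + c_1·λ - det, where tr = trace, c_1 = sum of the principal 2×2 minors, det = det(Sigma):
  tr = 3 + 4 + 4 = 11,
  c_1 = (3·4 - (2)²) + (3·4 - (-2)²) + (4·4 - (-2)²) = 8 + 8 + 12 = 28,
  det = 3·(4·4 - (-2)²) - (2)·((2)·4 - (-2)·(-2)) + (-2)·((2)·(-2) - 4·(-2)) = 3·(12) - (2)·(4) + (-2)·(4) = 20.
  So p(λ) = λ³ - 11λ² + 28λ - 20.
Step 2 — look for an integer root (rational root theorem: any rational root is an integer divisor of 20). Testing λ = 2:
  p(2) = 8 - 44 + 56 - 20 = 0  ✓
  Dividing out (λ - 2): p(λ) = (λ - 2)(λ² - 9λ + 10).
Step 3 — remaining eigenvalues from the quadratic λ² - 9λ + 10 = 0:
  Δ = 9² - 4·10 = 81 - 40 = 41,  λ = (9 ± √41)/2 = (9 ± 6.4031)/2 ≈ 7.7016 or 1.2984.
  Sorted: λ_1 = 7.7016,  λ_2 = 2,  λ_3 = 1.2984  (check: sum = 11 = tr ✓).

Step 4 — unit eigenvector for λ_1 ≈ 7.7016: v spans the null space of (Sigma - λ_1 I), whose rows are
  r_1 = (-4.7016, 2, -2),  r_2 = (2, -3.7016, -2),  r_3 = (-2, -2, -3.7016).
  v is orthogonal to every row, so take v ∝ r_1 × r_2 = ((2)·(-2) - (-2)·(-3.7016), (-2)·(2) - (-4.7016)·(-2), (-4.7016)·(-3.7016) - (2)·(2)) ≈ (-11.4031, -13.4031, 13.4031).
  Rescale (multiply by -1 so the first nonzero entry is positive): u = (11.4031, 13.4031, -13.4031).
  ||u|| = √((11.4031)² + (13.4031)² + (-13.4031)²) = √(489.3187) ≈ 22.1205,  v_1 = u/||u|| ≈ (0.5155, 0.6059, -0.6059) (||v_1|| = 1).

λ_1 = 7.7016,  λ_2 = 2,  λ_3 = 1.2984;  v_1 ≈ (0.5155, 0.6059, -0.6059)


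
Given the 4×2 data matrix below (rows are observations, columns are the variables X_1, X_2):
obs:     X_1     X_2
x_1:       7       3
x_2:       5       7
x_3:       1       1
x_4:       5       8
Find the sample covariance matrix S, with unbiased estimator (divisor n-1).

Step 1 — column means:
  mean(X_1) = (7 + 5 + 1 + 5) / 4 = 18/4 = 4.5
  mean(X_2) = (3 + 7 + 1 + 8) / 4 = 19/4 = 4.75

Step 2 — sample covariance S[i,j] = (1/(n-1)) · Σ_k (x_{k,i} - mean_i) · (x_{k,j} - mean_j), with n-1 = 3.
  S[X_1,X_1] = ((2.5)·(2.5) + (0.5)·(0.5) + (-3.5)·(-3.5) + (0.5)·(0.5)) / 3 = 19/3 = 6.3333
  S[X_1,X_2] = ((2.5)·(-1.75) + (0.5)·(2.25) + (-3.5)·(-3.75) + (0.5)·(3.25)) / 3 = 11.5/3 = 3.8333
  S[X_2,X_2] = ((-1.75)·(-1.75) + (2.25)·(2.25) + (-3.75)·(-3.75) + (3.25)·(3.25)) / 3 = 32.75/3 = 10.9167

S is symmetric (S[j,i] = S[i,j]). Assembling:

S = [[6.3333, 3.8333],
 [3.8333, 10.9167]]


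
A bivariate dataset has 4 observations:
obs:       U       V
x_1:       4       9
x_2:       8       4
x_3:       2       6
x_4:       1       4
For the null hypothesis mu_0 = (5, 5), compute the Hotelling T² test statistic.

Step 1 — sample mean vector:
  mean(U) = (4 + 8 + 2 + 1) / 4 = 15/4 = 3.75
  mean(V) = (9 + 4 + 6 + 4) / 4 = 23/4 = 5.75
  x̄ = (3.75, 5.75),  deviation x̄ - mu_0 = (3.75, 5.75) - (5, 5) = (-1.25, 0.75).

Step 2 — sample covariance matrix, S[i,j] = (1/(n-1)) · Σ_k (x_{k,i} - mean_i) · (x_{k,j} - mean_j), divisor n-1 = 3:
  S[U,U] = ((0.25)·(0.25) + (4.25)·(4.25) + (-1.75)·(-1.75) + (-2.75)·(-2.75)) / 3 = 28.75/3 = 9.5833
  S[U,V] = ((0.25)·(3.25) + (4.25)·(-1.75) + (-1.75)·(0.25) + (-2.75)·(-1.75)) / 3 = -2.25/3 = -0.75
  S[V,V] = ((3.25)·(3.25) + (-1.75)·(-1.75) + (0.25)·(0.25) + (-1.75)·(-1.75)) / 3 = 16.75/3 = 5.5833
  S = [[9.5833, -0.75],
 [-0.75, 5.5833]].

Step 3 — invert S. det(S) = 9.5833·5.5833 - (-0.75)² = 52.9444.
  S^{-1} = (1/det) · [[d, -b], [-b, a]] = [[0.1055, 0.0142],
 [0.0142, 0.181]].

Step 4 — quadratic form (x̄ - mu_0)^T · S^{-1} · (x̄ - mu_0):
  S^{-1} · (x̄ - mu_0) = (-0.1212, 0.118),
  (x̄ - mu_0)^T · [...] = (-1.25)·(-0.1212) + (0.75)·(0.118) = 0.24.

Step 5 — scale by n: T² = 4 · 0.24 = 0.9601.

T² ≈ 0.9601


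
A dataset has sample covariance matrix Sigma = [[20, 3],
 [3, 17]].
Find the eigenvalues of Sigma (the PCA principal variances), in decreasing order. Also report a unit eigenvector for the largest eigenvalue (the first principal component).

Step 1 — characteristic polynomial of 2×2 Sigma:
  det(Sigma - λI) = λ² - trace · λ + det = 0.
  trace = 20 + 17 = 37, det = 20·17 - (3)² = 331.
Step 2 — discriminant:
  Δ = trace² - 4·det = 1369 - 1324 = 45.
Step 3 — eigenvalues:
  λ = (trace ± √Δ)/2 = (37 ± 6.7082)/2,
  λ_1 = 21.8541,  λ_2 = 15.1459.

Step 4 — unit eigenvector for λ_1: solve (Sigma - λ_1 I)v = 0. First row:
  (20 - 21.8541)·v_x + (3)·v_y = 0, i.e. (-1.8541)·v_x + (3)·v_y = 0,
  so v ∝ (b, λ_1 - a) = (3, 1.8541) = u.
  ||u|| = √((3)² + (1.8541)²) = √(12.4377) ≈ 3.5267,
  v_1 = u/||u|| ≈ (0.8507, 0.5257) (||v_1|| = 1).

λ_1 = 21.8541,  λ_2 = 15.1459;  v_1 ≈ (0.8507, 0.5257)


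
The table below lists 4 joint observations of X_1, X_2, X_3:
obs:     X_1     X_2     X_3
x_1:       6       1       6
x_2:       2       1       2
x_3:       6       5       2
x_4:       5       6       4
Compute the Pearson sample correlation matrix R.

Step 1 — column means:
  mean(X_1) = (6 + 2 + 6 + 5) / 4 = 19/4 = 4.75
  mean(X_2) = (1 + 1 + 5 + 6) / 4 = 13/4 = 3.25
  mean(X_3) = (6 + 2 + 2 + 4) / 4 = 14/4 = 3.5

Step 2 — sample variances and covariances s[i,j] = (1/(n-1)) · Σ_k (x_{k,i} - mean_i) · (x_{k,j} - mean_j), with n-1 = 3:
  s[X_1,X_1] = ((1.25)·(1.25) + (-2.75)·(-2.75) + (1.25)·(1.25) + (0.25)·(0.25)) / 3 = 10.75/3 = 3.5833
  s[X_1,X_2] = ((1.25)·(-2.25) + (-2.75)·(-2.25) + (1.25)·(1.75) + (0.25)·(2.75)) / 3 = 6.25/3 = 2.0833
  s[X_1,X_3] = ((1.25)·(2.5) + (-2.75)·(-1.5) + (1.25)·(-1.5) + (0.25)·(0.5)) / 3 = 5.5/3 = 1.8333
  s[X_2,X_2] = ((-2.25)·(-2.25) + (-2.25)·(-2.25) + (1.75)·(1.75) + (2.75)·(2.75)) / 3 = 20.75/3 = 6.9167
  s[X_2,X_3] = ((-2.25)·(2.5) + (-2.25)·(-1.5) + (1.75)·(-1.5) + (2.75)·(0.5)) / 3 = -3.5/3 = -1.1667
  s[X_3,X_3] = ((2.5)·(2.5) + (-1.5)·(-1.5) + (-1.5)·(-1.5) + (0.5)·(0.5)) / 3 = 11/3 = 3.6667
  Sample standard deviations s_i = √(s[i,i]):
  s(X_1) = √(3.5833) = 1.893
  s(X_2) = √(6.9167) = 2.63
  s(X_3) = √(3.6667) = 1.9149

Step 3 — r_{ij} = s_{ij} / (s_i · s_j):
  r[X_1,X_1] = 1 (diagonal).
  r[X_1,X_2] = 2.0833 / (1.893 · 2.63) = 2.0833 / 4.9784 = 0.4185
  r[X_1,X_3] = 1.8333 / (1.893 · 1.9149) = 1.8333 / 3.6248 = 0.5058
  r[X_2,X_2] = 1 (diagonal).
  r[X_2,X_3] = -1.1667 / (2.63 · 1.9149) = -1.1667 / 5.036 = -0.2317
  r[X_3,X_3] = 1 (diagonal).

R is symmetric with unit diagonal. Assembling:

R = [[1, 0.4185, 0.5058],
 [0.4185, 1, -0.2317],
 [0.5058, -0.2317, 1]]


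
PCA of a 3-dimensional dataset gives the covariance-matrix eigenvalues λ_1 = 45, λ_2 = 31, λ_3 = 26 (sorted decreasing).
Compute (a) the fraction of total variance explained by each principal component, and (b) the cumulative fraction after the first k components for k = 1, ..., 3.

Step 1 — total variance = trace(Sigma) = Σ λ_i = 45 + 31 + 26 = 102.

Step 2 — fraction explained by component i = λ_i / Σ λ:
  PC1: 45/102 = 0.4412
  PC2: 31/102 = 0.3039
  PC3: 26/102 = 0.2549

Step 3 — cumulative fraction after k components = (λ_1 + ... + λ_k) / Σ λ:
  k = 1: 45/102 = 0.4412
  k = 2: (45 + 31)/102 = 76/102 = 0.7451
  k = 3: (45 + 31 + 26)/102 = 102/102 = 1

Summary (fraction, with percent):

explained: PC1 0.4412 (44.12%), PC2 0.3039 (30.39%), PC3 0.2549 (25.49%);  cumulative: 0.4412, 0.7451, 1


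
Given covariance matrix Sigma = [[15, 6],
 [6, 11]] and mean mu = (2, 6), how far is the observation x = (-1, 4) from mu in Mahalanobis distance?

Step 1 — centre the observation: (x - mu) = (-3, -2).

Step 2 — invert Sigma. det(Sigma) = 15·11 - (6)² = 129.
  Sigma^{-1} = (1/det) · [[d, -b], [-b, a]] = [[0.0853, -0.0465],
 [-0.0465, 0.1163]].

Step 3 — form the quadratic (x - mu)^T · Sigma^{-1} · (x - mu):
  Sigma^{-1} · (x - mu) = (-0.1628, -0.093).
  (x - mu)^T · [Sigma^{-1} · (x - mu)] = (-3)·(-0.1628) + (-2)·(-0.093) = 0.6744.

Step 4 — take square root: d = √(0.6744) ≈ 0.8212.

d(x, mu) = √(0.6744) ≈ 0.8212


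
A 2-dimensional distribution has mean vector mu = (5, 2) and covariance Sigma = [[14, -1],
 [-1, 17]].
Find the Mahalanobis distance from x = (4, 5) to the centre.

Step 1 — centre the observation: (x - mu) = (-1, 3).

Step 2 — invert Sigma. det(Sigma) = 14·17 - (-1)² = 237.
  Sigma^{-1} = (1/det) · [[d, -b], [-b, a]] = [[0.0717, 0.0042],
 [0.0042, 0.0591]].

Step 3 — form the quadratic (x - mu)^T · Sigma^{-1} · (x - mu):
  Sigma^{-1} · (x - mu) = (-0.0591, 0.173).
  (x - mu)^T · [Sigma^{-1} · (x - mu)] = (-1)·(-0.0591) + (3)·(0.173) = 0.5781.

Step 4 — take square root: d = √(0.5781) ≈ 0.7603.

d(x, mu) = √(0.5781) ≈ 0.7603


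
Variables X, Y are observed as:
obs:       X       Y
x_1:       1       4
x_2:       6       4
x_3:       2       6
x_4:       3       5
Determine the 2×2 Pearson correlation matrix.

Step 1 — column means:
  mean(X) = (1 + 6 + 2 + 3) / 4 = 12/4 = 3
  mean(Y) = (4 + 4 + 6 + 5) / 4 = 19/4 = 4.75

Step 2 — sample variances and covariances s[i,j] = (1/(n-1)) · Σ_k (x_{k,i} - mean_i) · (x_{k,j} - mean_j), with n-1 = 3:
  s[X,X] = ((-2)·(-2) + (3)·(3) + (-1)·(-1) + (0)·(0)) / 3 = 14/3 = 4.6667
  s[X,Y] = ((-2)·(-0.75) + (3)·(-0.75) + (-1)·(1.25) + (0)·(0.25)) / 3 = -2/3 = -0.6667
  s[Y,Y] = ((-0.75)·(-0.75) + (-0.75)·(-0.75) + (1.25)·(1.25) + (0.25)·(0.25)) / 3 = 2.75/3 = 0.9167
  Sample standard deviations s_i = √(s[i,i]):
  s(X) = √(4.6667) = 2.1602
  s(Y) = √(0.9167) = 0.9574

Step 3 — r_{ij} = s_{ij} / (s_i · s_j):
  r[X,X] = 1 (diagonal).
  r[X,Y] = -0.6667 / (2.1602 · 0.9574) = -0.6667 / 2.0683 = -0.3223
  r[Y,Y] = 1 (diagonal).

R is symmetric with unit diagonal. Assembling:

R = [[1, -0.3223],
 [-0.3223, 1]]


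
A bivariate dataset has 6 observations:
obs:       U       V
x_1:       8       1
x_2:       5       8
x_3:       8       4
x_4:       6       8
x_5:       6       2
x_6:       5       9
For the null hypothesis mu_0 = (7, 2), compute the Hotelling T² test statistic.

Step 1 — sample mean vector:
  mean(U) = (8 + 5 + 8 + 6 + 6 + 5) / 6 = 38/6 = 6.3333
  mean(V) = (1 + 8 + 4 + 8 + 2 + 9) / 6 = 32/6 = 5.3333
  x̄ = (6.3333, 5.3333),  deviation x̄ - mu_0 = (6.3333, 5.3333) - (7, 2) = (-0.6667, 3.3333).

Step 2 — sample covariance matrix, S[i,j] = (1/(n-1)) · Σ_k (x_{k,i} - mean_i) · (x_{k,j} - mean_j), divisor n-1 = 5:
  S[U,U] = ((1.6667)·(1.6667) + (-1.3333)·(-1.3333) + (1.6667)·(1.6667) + (-0.3333)·(-0.3333) + (-0.3333)·(-0.3333) + (-1.3333)·(-1.3333)) / 5 = 9.3333/5 = 1.8667
  S[U,V] = ((1.6667)·(-4.3333) + (-1.3333)·(2.6667) + (1.6667)·(-1.3333) + (-0.3333)·(2.6667) + (-0.3333)·(-3.3333) + (-1.3333)·(3.6667)) / 5 = -17.6667/5 = -3.5333
  S[V,V] = ((-4.3333)·(-4.3333) + (2.6667)·(2.6667) + (-1.3333)·(-1.3333) + (2.6667)·(2.6667) + (-3.3333)·(-3.3333) + (3.6667)·(3.6667)) / 5 = 59.3333/5 = 11.8667
  S = [[1.8667, -3.5333],
 [-3.5333, 11.8667]].

Step 3 — invert S. det(S) = 1.8667·11.8667 - (-3.5333)² = 9.6667.
  S^{-1} = (1/det) · [[d, -b], [-b, a]] = [[1.2276, 0.3655],
 [0.3655, 0.1931]].

Step 4 — quadratic form (x̄ - mu_0)^T · S^{-1} · (x̄ - mu_0):
  S^{-1} · (x̄ - mu_0) = (0.4, 0.4),
  (x̄ - mu_0)^T · [...] = (-0.6667)·(0.4) + (3.3333)·(0.4) = 1.0667.

Step 5 — scale by n: T² = 6 · 1.0667 = 6.4.

T² ≈ 6.4


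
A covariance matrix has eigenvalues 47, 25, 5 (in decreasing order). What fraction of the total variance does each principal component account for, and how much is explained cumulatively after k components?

Step 1 — total variance = trace(Sigma) = Σ λ_i = 47 + 25 + 5 = 77.

Step 2 — fraction explained by component i = λ_i / Σ λ:
  PC1: 47/77 = 0.6104
  PC2: 25/77 = 0.3247
  PC3: 5/77 = 0.0649

Step 3 — cumulative fraction after k components = (λ_1 + ... + λ_k) / Σ λ:
  k = 1: 47/77 = 0.6104
  k = 2: (47 + 25)/77 = 72/77 = 0.9351
  k = 3: (47 + 25 + 5)/77 = 77/77 = 1

Summary (fraction, with percent):

explained: PC1 0.6104 (61.04%), PC2 0.3247 (32.47%), PC3 0.0649 (6.49%);  cumulative: 0.6104, 0.9351, 1


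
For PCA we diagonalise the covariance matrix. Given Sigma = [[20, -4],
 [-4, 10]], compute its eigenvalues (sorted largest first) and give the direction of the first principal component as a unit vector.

Step 1 — characteristic polynomial of 2×2 Sigma:
  det(Sigma - λI) = λ² - trace · λ + det = 0.
  trace = 20 + 10 = 30, det = 20·10 - (-4)² = 184.
Step 2 — discriminant:
  Δ = trace² - 4·det = 900 - 736 = 164.
Step 3 — eigenvalues:
  λ = (trace ± √Δ)/2 = (30 ± 12.8062)/2,
  λ_1 = 21.4031,  λ_2 = 8.5969.

Step 4 — unit eigenvector for λ_1: solve (Sigma - λ_1 I)v = 0. First row:
  (20 - 21.4031)·v_x + (-4)·v_y = 0, i.e. (-1.4031)·v_x + (-4)·v_y = 0,
  so v ∝ (b, λ_1 - a) = (-4, 1.4031); multiply by -1 so the first entry is positive: u = (4, -1.4031).
  ||u|| = √((4)² + (-1.4031)²) = √(17.9688) ≈ 4.239,
  v_1 = u/||u|| ≈ (0.9436, -0.331) (||v_1|| = 1).

λ_1 = 21.4031,  λ_2 = 8.5969;  v_1 ≈ (0.9436, -0.331)


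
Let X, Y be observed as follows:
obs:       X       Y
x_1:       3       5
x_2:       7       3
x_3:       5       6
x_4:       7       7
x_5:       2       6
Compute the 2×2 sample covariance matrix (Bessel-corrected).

Step 1 — column means:
  mean(X) = (3 + 7 + 5 + 7 + 2) / 5 = 24/5 = 4.8
  mean(Y) = (5 + 3 + 6 + 7 + 6) / 5 = 27/5 = 5.4

Step 2 — sample covariance S[i,j] = (1/(n-1)) · Σ_k (x_{k,i} - mean_i) · (x_{k,j} - mean_j), with n-1 = 4.
  S[X,X] = ((-1.8)·(-1.8) + (2.2)·(2.2) + (0.2)·(0.2) + (2.2)·(2.2) + (-2.8)·(-2.8)) / 4 = 20.8/4 = 5.2
  S[X,Y] = ((-1.8)·(-0.4) + (2.2)·(-2.4) + (0.2)·(0.6) + (2.2)·(1.6) + (-2.8)·(0.6)) / 4 = -2.6/4 = -0.65
  S[Y,Y] = ((-0.4)·(-0.4) + (-2.4)·(-2.4) + (0.6)·(0.6) + (1.6)·(1.6) + (0.6)·(0.6)) / 4 = 9.2/4 = 2.3

S is symmetric (S[j,i] = S[i,j]). Assembling:

S = [[5.2, -0.65],
 [-0.65, 2.3]]


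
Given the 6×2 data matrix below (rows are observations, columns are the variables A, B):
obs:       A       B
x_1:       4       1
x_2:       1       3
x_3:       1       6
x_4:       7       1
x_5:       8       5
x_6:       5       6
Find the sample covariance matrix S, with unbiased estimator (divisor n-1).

Step 1 — column means:
  mean(A) = (4 + 1 + 1 + 7 + 8 + 5) / 6 = 26/6 = 4.3333
  mean(B) = (1 + 3 + 6 + 1 + 5 + 6) / 6 = 22/6 = 3.6667

Step 2 — sample covariance S[i,j] = (1/(n-1)) · Σ_k (x_{k,i} - mean_i) · (x_{k,j} - mean_j), with n-1 = 5.
  S[A,A] = ((-0.3333)·(-0.3333) + (-3.3333)·(-3.3333) + (-3.3333)·(-3.3333) + (2.6667)·(2.6667) + (3.6667)·(3.6667) + (0.6667)·(0.6667)) / 5 = 43.3333/5 = 8.6667
  S[A,B] = ((-0.3333)·(-2.6667) + (-3.3333)·(-0.6667) + (-3.3333)·(2.3333) + (2.6667)·(-2.6667) + (3.6667)·(1.3333) + (0.6667)·(2.3333)) / 5 = -5.3333/5 = -1.0667
  S[B,B] = ((-2.6667)·(-2.6667) + (-0.6667)·(-0.6667) + (2.3333)·(2.3333) + (-2.6667)·(-2.6667) + (1.3333)·(1.3333) + (2.3333)·(2.3333)) / 5 = 27.3333/5 = 5.4667

S is symmetric (S[j,i] = S[i,j]). Assembling:

S = [[8.6667, -1.0667],
 [-1.0667, 5.4667]]


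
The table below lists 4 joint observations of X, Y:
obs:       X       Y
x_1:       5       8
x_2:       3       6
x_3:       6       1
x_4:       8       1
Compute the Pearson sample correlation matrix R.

Step 1 — column means:
  mean(X) = (5 + 3 + 6 + 8) / 4 = 22/4 = 5.5
  mean(Y) = (8 + 6 + 1 + 1) / 4 = 16/4 = 4

Step 2 — sample variances and covariances s[i,j] = (1/(n-1)) · Σ_k (x_{k,i} - mean_i) · (x_{k,j} - mean_j), with n-1 = 3:
  s[X,X] = ((-0.5)·(-0.5) + (-2.5)·(-2.5) + (0.5)·(0.5) + (2.5)·(2.5)) / 3 = 13/3 = 4.3333
  s[X,Y] = ((-0.5)·(4) + (-2.5)·(2) + (0.5)·(-3) + (2.5)·(-3)) / 3 = -16/3 = -5.3333
  s[Y,Y] = ((4)·(4) + (2)·(2) + (-3)·(-3) + (-3)·(-3)) / 3 = 38/3 = 12.6667
  Sample standard deviations s_i = √(s[i,i]):
  s(X) = √(4.3333) = 2.0817
  s(Y) = √(12.6667) = 3.559

Step 3 — r_{ij} = s_{ij} / (s_i · s_j):
  r[X,X] = 1 (diagonal).
  r[X,Y] = -5.3333 / (2.0817 · 3.559) = -5.3333 / 7.4087 = -0.7199
  r[Y,Y] = 1 (diagonal).

R is symmetric with unit diagonal. Assembling:

R = [[1, -0.7199],
 [-0.7199, 1]]


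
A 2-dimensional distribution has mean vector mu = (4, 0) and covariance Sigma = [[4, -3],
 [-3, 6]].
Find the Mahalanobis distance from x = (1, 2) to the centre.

Step 1 — centre the observation: (x - mu) = (-3, 2).

Step 2 — invert Sigma. det(Sigma) = 4·6 - (-3)² = 15.
  Sigma^{-1} = (1/det) · [[d, -b], [-b, a]] = [[0.4, 0.2],
 [0.2, 0.2667]].

Step 3 — form the quadratic (x - mu)^T · Sigma^{-1} · (x - mu):
  Sigma^{-1} · (x - mu) = (-0.8, -0.0667).
  (x - mu)^T · [Sigma^{-1} · (x - mu)] = (-3)·(-0.8) + (2)·(-0.0667) = 2.2667.

Step 4 — take square root: d = √(2.2667) ≈ 1.5055.

d(x, mu) = √(2.2667) ≈ 1.5055
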